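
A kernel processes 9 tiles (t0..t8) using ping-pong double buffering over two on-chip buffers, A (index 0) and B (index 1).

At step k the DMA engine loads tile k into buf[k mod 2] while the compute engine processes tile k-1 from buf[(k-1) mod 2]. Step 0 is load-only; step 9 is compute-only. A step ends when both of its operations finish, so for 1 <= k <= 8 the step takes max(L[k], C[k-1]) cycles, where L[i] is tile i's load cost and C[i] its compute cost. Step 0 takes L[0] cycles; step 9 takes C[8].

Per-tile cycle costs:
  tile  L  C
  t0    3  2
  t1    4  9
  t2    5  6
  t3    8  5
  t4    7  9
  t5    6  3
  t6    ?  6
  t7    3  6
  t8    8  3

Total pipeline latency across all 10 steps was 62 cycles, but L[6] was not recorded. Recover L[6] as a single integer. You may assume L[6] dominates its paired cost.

L[6] = 5

step 0 | dur = L[0]=3 = 3
step 1 | dur = max(L[1]=4, C[0]=2) = 4
step 2 | dur = max(L[2]=5, C[1]=9) = 9
step 3 | dur = max(L[3]=8, C[2]=6) = 8
step 4 | dur = max(L[4]=7, C[3]=5) = 7
step 5 | dur = max(L[5]=6, C[4]=9) = 9
step 6 | dur = max(L[6]=?, C[5]=3) = L[6]  (unknown; binding)
step 7 | dur = max(L[7]=3, C[6]=6) = 6
step 8 | dur = max(L[8]=8, C[7]=6) = 8
step 9 | dur = C[8]=3 = 3
sum of known step durations = 57
dur[6] = total - known = 62 - 57 = 5
L[6] is the binding max in step 6, so L[6] = dur[6] = 5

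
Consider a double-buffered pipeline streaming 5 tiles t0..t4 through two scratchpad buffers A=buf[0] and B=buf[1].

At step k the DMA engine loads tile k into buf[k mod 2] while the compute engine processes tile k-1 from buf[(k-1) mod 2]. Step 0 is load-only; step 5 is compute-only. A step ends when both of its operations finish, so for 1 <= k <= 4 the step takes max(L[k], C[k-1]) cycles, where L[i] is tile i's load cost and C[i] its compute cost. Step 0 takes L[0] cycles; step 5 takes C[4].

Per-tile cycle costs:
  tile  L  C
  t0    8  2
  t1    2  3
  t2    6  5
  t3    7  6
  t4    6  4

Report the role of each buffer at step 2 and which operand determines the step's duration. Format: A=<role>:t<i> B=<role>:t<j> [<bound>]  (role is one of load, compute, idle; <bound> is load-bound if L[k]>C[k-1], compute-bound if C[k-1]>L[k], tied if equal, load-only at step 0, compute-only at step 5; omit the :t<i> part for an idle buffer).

step 2: A=load:t2 B=compute:t1 [load-bound]

step 0: L[0]=8 → dur=8, Σ=8 | A=load:t0 B=idle [load-only]
step 1: L[1]=2 C[0]=2 → dur=2, Σ=10 | A=compute:t0 B=load:t1 [tied]
step 2: L[2]=6 C[1]=3 → dur=6, Σ=16 | A=load:t2 B=compute:t1 [load-bound]
step 3: L[3]=7 C[2]=5 → dur=7, Σ=23 | A=compute:t2 B=load:t3 [load-bound]
step 4: L[4]=6 C[3]=6 → dur=6, Σ=29 | A=load:t4 B=compute:t3 [tied]
step 5: C[4]=4 → dur=4, Σ=33 | A=compute:t4 B=idle [compute-only]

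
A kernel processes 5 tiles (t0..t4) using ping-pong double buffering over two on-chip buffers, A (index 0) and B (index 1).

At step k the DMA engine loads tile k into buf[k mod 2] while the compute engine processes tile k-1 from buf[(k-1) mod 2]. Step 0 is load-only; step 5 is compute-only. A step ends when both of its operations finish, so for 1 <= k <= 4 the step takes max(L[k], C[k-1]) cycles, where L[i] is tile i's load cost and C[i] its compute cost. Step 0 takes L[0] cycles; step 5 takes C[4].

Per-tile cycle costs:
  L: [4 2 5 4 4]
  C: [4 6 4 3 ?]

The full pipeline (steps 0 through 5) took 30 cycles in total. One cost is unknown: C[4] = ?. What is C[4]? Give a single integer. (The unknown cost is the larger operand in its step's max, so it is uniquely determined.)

step 0 → dur = L[0]=4 = 4
step 1 → dur = max(L[1]=2, C[0]=4) = 4
step 2 → dur = max(L[2]=5, C[1]=6) = 6
step 3 → dur = max(L[3]=4, C[2]=4) = 4
step 4 → dur = max(L[4]=4, C[3]=3) = 4
step 5 → dur = C[4]=? = C[4]  (unknown; binding)
sum of known step durations = 22
dur[5] = total - known = 30 - 22 = 8
C[4] is the binding max in step 5, so C[4] = dur[5] = 8

C[4] = 8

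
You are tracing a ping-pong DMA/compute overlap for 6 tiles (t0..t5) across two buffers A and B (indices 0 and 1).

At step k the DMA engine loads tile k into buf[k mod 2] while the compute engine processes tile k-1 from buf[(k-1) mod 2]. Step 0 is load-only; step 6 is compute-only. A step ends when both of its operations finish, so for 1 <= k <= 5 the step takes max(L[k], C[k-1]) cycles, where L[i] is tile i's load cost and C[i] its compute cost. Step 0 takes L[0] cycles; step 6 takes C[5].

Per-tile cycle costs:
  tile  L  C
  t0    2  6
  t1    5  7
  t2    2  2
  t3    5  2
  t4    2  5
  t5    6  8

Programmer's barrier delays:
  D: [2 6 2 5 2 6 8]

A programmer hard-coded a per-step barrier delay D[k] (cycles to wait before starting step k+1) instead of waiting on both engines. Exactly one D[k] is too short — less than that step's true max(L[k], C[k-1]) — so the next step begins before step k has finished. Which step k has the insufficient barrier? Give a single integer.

[0] required=L[0]=2=2 vs D=2 ok
[1] required=max(L[1]=5,C[0]=6)=6 vs D=6 ok
[2] required=max(L[2]=2,C[1]=7)=7 vs D=2 SHORT
[3] required=max(L[3]=5,C[2]=2)=5 vs D=5 ok
[4] required=max(L[4]=2,C[3]=2)=2 vs D=2 ok
[5] required=max(L[5]=6,C[4]=5)=6 vs D=6 ok
[6] required=C[5]=8=8 vs D=8 ok

hazard at step 2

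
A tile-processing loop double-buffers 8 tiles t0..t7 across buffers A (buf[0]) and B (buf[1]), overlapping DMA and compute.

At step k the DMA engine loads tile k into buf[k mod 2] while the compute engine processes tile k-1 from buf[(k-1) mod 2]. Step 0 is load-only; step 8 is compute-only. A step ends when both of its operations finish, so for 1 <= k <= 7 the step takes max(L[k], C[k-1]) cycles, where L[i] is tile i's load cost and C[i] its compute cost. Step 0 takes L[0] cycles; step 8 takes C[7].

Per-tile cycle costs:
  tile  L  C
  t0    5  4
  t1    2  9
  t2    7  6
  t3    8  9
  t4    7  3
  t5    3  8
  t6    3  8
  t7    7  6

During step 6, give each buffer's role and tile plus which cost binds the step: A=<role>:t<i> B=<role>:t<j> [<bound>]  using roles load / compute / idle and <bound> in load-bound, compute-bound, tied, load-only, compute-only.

k=0 load=t0/5c comp=- wait=5 total=5
k=1 load=t1/2c comp=t0/4c wait=4 total=9
k=2 load=t2/7c comp=t1/9c wait=9 total=18
k=3 load=t3/8c comp=t2/6c wait=8 total=26
k=4 load=t4/7c comp=t3/9c wait=9 total=35
k=5 load=t5/3c comp=t4/3c wait=3 total=38
k=6 load=t6/3c comp=t5/8c wait=8 total=46
k=7 load=t7/7c comp=t6/8c wait=8 total=54
k=8 load=- comp=t7/6c wait=6 total=60

step 6: A=load:t6 B=compute:t5 [compute-bound]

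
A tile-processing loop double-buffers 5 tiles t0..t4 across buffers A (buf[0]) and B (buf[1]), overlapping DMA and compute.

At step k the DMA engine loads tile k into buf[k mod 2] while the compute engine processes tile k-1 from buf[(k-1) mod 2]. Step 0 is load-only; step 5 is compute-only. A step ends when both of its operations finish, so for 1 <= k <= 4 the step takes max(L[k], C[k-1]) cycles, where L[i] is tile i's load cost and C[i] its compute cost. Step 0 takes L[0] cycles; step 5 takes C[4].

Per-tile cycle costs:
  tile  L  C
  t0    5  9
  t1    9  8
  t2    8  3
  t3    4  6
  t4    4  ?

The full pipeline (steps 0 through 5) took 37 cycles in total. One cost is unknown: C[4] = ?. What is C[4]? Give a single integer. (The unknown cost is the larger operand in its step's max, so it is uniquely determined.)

C[4] = 5

step 0 | dur = L[0]=5 = 5
step 1 | dur = max(L[1]=9, C[0]=9) = 9
step 2 | dur = max(L[2]=8, C[1]=8) = 8
step 3 | dur = max(L[3]=4, C[2]=3) = 4
step 4 | dur = max(L[4]=4, C[3]=6) = 6
step 5 | dur = C[4]=? = C[4]  (unknown; binding)
sum of known step durations = 32
dur[5] = total - known = 37 - 32 = 5
C[4] is the binding max in step 5, so C[4] = dur[5] = 5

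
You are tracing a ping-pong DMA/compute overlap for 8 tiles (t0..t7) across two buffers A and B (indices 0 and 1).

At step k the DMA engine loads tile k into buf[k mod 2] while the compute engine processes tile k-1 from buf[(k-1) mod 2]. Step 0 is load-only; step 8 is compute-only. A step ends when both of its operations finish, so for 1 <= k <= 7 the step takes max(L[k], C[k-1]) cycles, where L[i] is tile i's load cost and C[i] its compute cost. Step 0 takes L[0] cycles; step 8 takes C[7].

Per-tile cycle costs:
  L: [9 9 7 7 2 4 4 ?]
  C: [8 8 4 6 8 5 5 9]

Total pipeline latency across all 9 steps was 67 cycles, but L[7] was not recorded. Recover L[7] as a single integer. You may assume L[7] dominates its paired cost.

L[7] = 6

step 0 = dur = L[0]=9 = 9
step 1 = dur = max(L[1]=9, C[0]=8) = 9
step 2 = dur = max(L[2]=7, C[1]=8) = 8
step 3 = dur = max(L[3]=7, C[2]=4) = 7
step 4 = dur = max(L[4]=2, C[3]=6) = 6
step 5 = dur = max(L[5]=4, C[4]=8) = 8
step 6 = dur = max(L[6]=4, C[5]=5) = 5
step 7 = dur = max(L[7]=?, C[6]=5) = L[7]  (unknown; binding)
step 8 = dur = C[7]=9 = 9
sum of known step durations = 61
dur[7] = total - known = 67 - 61 = 6
L[7] is the binding max in step 7, so L[7] = dur[7] = 6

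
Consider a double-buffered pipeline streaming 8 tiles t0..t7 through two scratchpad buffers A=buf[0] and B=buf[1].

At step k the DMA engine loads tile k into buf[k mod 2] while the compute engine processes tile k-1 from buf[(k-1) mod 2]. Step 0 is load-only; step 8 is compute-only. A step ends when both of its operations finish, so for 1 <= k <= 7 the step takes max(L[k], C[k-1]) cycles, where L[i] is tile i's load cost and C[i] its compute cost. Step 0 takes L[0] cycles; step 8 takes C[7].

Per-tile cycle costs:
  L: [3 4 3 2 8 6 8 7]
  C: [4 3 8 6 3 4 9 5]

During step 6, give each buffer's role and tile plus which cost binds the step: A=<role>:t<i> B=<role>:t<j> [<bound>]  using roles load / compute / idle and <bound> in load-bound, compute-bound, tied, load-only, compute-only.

[0] DMA t0→A (3c) ∥ CU idle ⇒ 3c, clock 3
[1] DMA t1→B (4c) ∥ CU A:t0 (4c) ⇒ 4c, clock 7
[2] DMA t2→A (3c) ∥ CU B:t1 (3c) ⇒ 3c, clock 10
[3] DMA t3→B (2c) ∥ CU A:t2 (8c) ⇒ 8c, clock 18
[4] DMA t4→A (8c) ∥ CU B:t3 (6c) ⇒ 8c, clock 26
[5] DMA t5→B (6c) ∥ CU A:t4 (3c) ⇒ 6c, clock 32
[6] DMA t6→A (8c) ∥ CU B:t5 (4c) ⇒ 8c, clock 40
[7] DMA t7→B (7c) ∥ CU A:t6 (9c) ⇒ 9c, clock 49
[8] DMA idle ∥ CU B:t7 (5c) ⇒ 5c, clock 54

step 6: A=load:t6 B=compute:t5 [load-bound]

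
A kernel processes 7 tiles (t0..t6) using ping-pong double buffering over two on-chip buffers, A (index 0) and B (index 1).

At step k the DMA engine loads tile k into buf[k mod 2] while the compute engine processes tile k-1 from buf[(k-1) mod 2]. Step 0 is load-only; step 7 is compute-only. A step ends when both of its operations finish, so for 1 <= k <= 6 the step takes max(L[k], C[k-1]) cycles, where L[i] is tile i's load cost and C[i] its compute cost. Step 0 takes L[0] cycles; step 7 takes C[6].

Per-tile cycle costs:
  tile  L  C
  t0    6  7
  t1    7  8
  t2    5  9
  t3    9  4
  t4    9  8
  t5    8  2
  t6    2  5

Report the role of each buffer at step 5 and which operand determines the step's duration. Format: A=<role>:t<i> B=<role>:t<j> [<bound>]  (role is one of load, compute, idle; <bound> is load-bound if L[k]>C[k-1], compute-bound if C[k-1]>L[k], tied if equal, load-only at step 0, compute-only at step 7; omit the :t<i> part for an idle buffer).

[0] DMA t0→A (6c) ∥ CU idle ⇒ 6c, clock 6
[1] DMA t1→B (7c) ∥ CU A:t0 (7c) ⇒ 7c, clock 13
[2] DMA t2→A (5c) ∥ CU B:t1 (8c) ⇒ 8c, clock 21
[3] DMA t3→B (9c) ∥ CU A:t2 (9c) ⇒ 9c, clock 30
[4] DMA t4→A (9c) ∥ CU B:t3 (4c) ⇒ 9c, clock 39
[5] DMA t5→B (8c) ∥ CU A:t4 (8c) ⇒ 8c, clock 47
[6] DMA t6→A (2c) ∥ CU B:t5 (2c) ⇒ 2c, clock 49
[7] DMA idle ∥ CU A:t6 (5c) ⇒ 5c, clock 54

step 5: A=compute:t4 B=load:t5 [tied]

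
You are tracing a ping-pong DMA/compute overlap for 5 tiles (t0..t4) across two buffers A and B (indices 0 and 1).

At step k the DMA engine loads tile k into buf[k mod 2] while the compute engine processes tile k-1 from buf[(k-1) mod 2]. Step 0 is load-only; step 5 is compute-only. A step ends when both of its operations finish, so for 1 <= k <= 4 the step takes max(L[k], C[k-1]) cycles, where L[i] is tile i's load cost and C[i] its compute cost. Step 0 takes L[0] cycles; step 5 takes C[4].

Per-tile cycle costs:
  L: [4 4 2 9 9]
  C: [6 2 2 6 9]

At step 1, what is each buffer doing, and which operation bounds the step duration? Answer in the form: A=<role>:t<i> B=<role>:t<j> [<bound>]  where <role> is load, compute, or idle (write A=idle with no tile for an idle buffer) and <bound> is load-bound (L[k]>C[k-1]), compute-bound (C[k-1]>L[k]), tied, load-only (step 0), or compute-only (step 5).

step 0: L[0]=4 → dur=4, Σ=4 | A=load:t0 B=idle [load-only]
step 1: L[1]=4 C[0]=6 → dur=6, Σ=10 | A=compute:t0 B=load:t1 [compute-bound]
step 2: L[2]=2 C[1]=2 → dur=2, Σ=12 | A=load:t2 B=compute:t1 [tied]
step 3: L[3]=9 C[2]=2 → dur=9, Σ=21 | A=compute:t2 B=load:t3 [load-bound]
step 4: L[4]=9 C[3]=6 → dur=9, Σ=30 | A=load:t4 B=compute:t3 [load-bound]
step 5: C[4]=9 → dur=9, Σ=39 | A=compute:t4 B=idle [compute-only]

step 1: A=compute:t0 B=load:t1 [compute-bound]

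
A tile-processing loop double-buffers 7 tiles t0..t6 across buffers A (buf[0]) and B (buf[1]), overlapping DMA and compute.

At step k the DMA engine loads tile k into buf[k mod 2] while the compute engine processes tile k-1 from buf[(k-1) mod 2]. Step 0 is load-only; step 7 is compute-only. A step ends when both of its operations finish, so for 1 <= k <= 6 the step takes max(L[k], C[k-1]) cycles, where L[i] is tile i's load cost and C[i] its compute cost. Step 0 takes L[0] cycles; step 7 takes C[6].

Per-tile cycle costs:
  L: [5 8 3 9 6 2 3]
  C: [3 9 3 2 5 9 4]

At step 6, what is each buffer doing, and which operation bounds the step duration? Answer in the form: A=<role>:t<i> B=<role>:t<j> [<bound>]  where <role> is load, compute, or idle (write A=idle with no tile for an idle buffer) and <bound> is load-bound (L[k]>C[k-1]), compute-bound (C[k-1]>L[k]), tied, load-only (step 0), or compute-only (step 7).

k=0 load=t0/5c comp=- wait=5 total=5
k=1 load=t1/8c comp=t0/3c wait=8 total=13
k=2 load=t2/3c comp=t1/9c wait=9 total=22
k=3 load=t3/9c comp=t2/3c wait=9 total=31
k=4 load=t4/6c comp=t3/2c wait=6 total=37
k=5 load=t5/2c comp=t4/5c wait=5 total=42
k=6 load=t6/3c comp=t5/9c wait=9 total=51
k=7 load=- comp=t6/4c wait=4 total=55

step 6: A=load:t6 B=compute:t5 [compute-bound]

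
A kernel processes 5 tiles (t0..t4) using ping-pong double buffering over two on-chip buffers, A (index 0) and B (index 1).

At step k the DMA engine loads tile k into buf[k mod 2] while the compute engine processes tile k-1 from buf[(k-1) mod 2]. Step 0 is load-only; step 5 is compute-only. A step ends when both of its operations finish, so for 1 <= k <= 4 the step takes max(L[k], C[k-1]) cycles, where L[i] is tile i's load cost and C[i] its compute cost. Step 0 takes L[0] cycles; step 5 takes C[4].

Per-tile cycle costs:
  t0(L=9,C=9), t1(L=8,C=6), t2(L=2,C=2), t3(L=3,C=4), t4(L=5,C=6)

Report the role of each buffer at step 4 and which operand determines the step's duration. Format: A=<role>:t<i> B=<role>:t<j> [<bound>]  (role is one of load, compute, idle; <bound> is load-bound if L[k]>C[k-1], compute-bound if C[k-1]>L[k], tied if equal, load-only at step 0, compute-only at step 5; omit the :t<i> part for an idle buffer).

step 4: A=load:t4 B=compute:t3 [load-bound]

[0] DMA t0→A (9c) ∥ CU idle ⇒ 9c, clock 9
[1] DMA t1→B (8c) ∥ CU A:t0 (9c) ⇒ 9c, clock 18
[2] DMA t2→A (2c) ∥ CU B:t1 (6c) ⇒ 6c, clock 24
[3] DMA t3→B (3c) ∥ CU A:t2 (2c) ⇒ 3c, clock 27
[4] DMA t4→A (5c) ∥ CU B:t3 (4c) ⇒ 5c, clock 32
[5] DMA idle ∥ CU A:t4 (6c) ⇒ 6c, clock 38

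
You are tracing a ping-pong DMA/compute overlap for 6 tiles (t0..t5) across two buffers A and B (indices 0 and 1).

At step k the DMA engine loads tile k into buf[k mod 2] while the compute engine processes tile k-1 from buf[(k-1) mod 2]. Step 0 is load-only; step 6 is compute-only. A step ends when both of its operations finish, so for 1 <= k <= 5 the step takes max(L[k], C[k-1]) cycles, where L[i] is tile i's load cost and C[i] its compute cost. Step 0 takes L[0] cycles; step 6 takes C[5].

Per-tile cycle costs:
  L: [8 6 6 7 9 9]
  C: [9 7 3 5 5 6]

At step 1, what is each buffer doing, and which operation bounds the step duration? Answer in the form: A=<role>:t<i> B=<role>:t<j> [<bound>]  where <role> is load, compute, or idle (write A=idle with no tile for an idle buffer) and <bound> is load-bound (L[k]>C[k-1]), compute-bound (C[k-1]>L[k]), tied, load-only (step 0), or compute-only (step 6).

step 1: A=compute:t0 B=load:t1 [compute-bound]

[0] DMA t0→A (8c) ∥ CU idle ⇒ 8c, clock 8
[1] DMA t1→B (6c) ∥ CU A:t0 (9c) ⇒ 9c, clock 17
[2] DMA t2→A (6c) ∥ CU B:t1 (7c) ⇒ 7c, clock 24
[3] DMA t3→B (7c) ∥ CU A:t2 (3c) ⇒ 7c, clock 31
[4] DMA t4→A (9c) ∥ CU B:t3 (5c) ⇒ 9c, clock 40
[5] DMA t5→B (9c) ∥ CU A:t4 (5c) ⇒ 9c, clock 49
[6] DMA idle ∥ CU B:t5 (6c) ⇒ 6c, clock 55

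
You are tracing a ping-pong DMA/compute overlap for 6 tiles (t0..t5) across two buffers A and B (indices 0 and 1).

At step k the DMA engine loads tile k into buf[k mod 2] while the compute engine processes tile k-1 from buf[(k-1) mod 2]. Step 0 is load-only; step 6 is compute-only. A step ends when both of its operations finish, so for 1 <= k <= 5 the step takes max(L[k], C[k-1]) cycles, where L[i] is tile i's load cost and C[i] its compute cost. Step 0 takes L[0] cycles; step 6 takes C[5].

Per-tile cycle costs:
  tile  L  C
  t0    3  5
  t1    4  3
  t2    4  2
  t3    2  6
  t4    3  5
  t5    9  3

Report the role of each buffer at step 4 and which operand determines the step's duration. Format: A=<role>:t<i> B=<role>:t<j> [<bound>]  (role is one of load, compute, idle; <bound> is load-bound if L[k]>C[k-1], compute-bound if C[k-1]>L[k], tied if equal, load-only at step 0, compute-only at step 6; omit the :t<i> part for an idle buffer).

step 4: A=load:t4 B=compute:t3 [compute-bound]

step 0: L[0]=3 → dur=3, Σ=3 | A=load:t0 B=idle [load-only]
step 1: L[1]=4 C[0]=5 → dur=5, Σ=8 | A=compute:t0 B=load:t1 [compute-bound]
step 2: L[2]=4 C[1]=3 → dur=4, Σ=12 | A=load:t2 B=compute:t1 [load-bound]
step 3: L[3]=2 C[2]=2 → dur=2, Σ=14 | A=compute:t2 B=load:t3 [tied]
step 4: L[4]=3 C[3]=6 → dur=6, Σ=20 | A=load:t4 B=compute:t3 [compute-bound]
step 5: L[5]=9 C[4]=5 → dur=9, Σ=29 | A=compute:t4 B=load:t5 [load-bound]
step 6: C[5]=3 → dur=3, Σ=32 | A=idle B=compute:t5 [compute-only]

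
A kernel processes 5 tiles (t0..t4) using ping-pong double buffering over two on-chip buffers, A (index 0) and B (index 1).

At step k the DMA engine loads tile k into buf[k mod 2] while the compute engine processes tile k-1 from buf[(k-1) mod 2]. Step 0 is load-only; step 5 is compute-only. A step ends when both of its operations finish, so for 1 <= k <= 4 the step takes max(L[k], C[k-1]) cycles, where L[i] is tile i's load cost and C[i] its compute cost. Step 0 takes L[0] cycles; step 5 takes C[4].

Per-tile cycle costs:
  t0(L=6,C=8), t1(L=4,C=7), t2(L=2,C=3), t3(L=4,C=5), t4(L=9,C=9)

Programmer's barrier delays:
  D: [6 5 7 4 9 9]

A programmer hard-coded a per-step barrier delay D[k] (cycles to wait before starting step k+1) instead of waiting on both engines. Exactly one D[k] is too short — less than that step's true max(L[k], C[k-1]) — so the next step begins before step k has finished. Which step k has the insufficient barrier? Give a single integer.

step 0: need L[0]=6 = 6; D[0]=6 ok
step 1: need max(L[1]=4,C[0]=8) = 8; D[1]=5 SHORT
step 2: need max(L[2]=2,C[1]=7) = 7; D[2]=7 ok
step 3: need max(L[3]=4,C[2]=3) = 4; D[3]=4 ok
step 4: need max(L[4]=9,C[3]=5) = 9; D[4]=9 ok
step 5: need C[4]=9 = 9; D[5]=9 ok

hazard at step 1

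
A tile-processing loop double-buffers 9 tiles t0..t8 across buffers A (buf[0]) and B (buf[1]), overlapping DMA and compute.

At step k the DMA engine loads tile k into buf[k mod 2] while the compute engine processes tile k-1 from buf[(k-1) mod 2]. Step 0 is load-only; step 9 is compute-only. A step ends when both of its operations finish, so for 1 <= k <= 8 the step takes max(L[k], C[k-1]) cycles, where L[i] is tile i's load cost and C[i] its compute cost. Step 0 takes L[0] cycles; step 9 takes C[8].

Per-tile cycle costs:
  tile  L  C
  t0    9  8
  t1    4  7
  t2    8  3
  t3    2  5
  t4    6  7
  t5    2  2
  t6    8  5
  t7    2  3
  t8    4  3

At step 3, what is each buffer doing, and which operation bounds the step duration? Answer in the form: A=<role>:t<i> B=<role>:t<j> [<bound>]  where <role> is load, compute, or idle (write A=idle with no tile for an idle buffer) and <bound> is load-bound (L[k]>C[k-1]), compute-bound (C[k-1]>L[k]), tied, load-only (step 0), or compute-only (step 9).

step 3: A=compute:t2 B=load:t3 [compute-bound]

  0. 9=9c; end=9; A:t0 B:-
  1. max(4,8)=8c; end=17; A:t0 B:t1
  2. max(8,7)=8c; end=25; A:t2 B:t1
  3. max(2,3)=3c; end=28; A:t2 B:t3
  4. max(6,5)=6c; end=34; A:t4 B:t3
  5. max(2,7)=7c; end=41; A:t4 B:t5
  6. max(8,2)=8c; end=49; A:t6 B:t5
  7. max(2,5)=5c; end=54; A:t6 B:t7
  8. max(4,3)=4c; end=58; A:t8 B:t7
  9. 3=3c; end=61; A:t8 B:t7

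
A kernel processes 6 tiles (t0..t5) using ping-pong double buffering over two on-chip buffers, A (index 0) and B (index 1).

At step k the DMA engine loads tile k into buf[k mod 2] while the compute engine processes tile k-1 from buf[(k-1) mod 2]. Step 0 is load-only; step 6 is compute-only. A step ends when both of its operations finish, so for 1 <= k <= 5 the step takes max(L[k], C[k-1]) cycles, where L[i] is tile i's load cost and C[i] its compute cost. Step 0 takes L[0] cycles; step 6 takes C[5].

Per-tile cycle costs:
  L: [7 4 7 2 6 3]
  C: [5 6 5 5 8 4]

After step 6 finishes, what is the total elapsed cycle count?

end_cycle[6] = 42

  0. 7=7c; end=7; A:t0 B:-
  1. max(4,5)=5c; end=12; A:t0 B:t1
  2. max(7,6)=7c; end=19; A:t2 B:t1
  3. max(2,5)=5c; end=24; A:t2 B:t3
  4. max(6,5)=6c; end=30; A:t4 B:t3
  5. max(3,8)=8c; end=38; A:t4 B:t5
  6. 4=4c; end=42; A:t4 B:t5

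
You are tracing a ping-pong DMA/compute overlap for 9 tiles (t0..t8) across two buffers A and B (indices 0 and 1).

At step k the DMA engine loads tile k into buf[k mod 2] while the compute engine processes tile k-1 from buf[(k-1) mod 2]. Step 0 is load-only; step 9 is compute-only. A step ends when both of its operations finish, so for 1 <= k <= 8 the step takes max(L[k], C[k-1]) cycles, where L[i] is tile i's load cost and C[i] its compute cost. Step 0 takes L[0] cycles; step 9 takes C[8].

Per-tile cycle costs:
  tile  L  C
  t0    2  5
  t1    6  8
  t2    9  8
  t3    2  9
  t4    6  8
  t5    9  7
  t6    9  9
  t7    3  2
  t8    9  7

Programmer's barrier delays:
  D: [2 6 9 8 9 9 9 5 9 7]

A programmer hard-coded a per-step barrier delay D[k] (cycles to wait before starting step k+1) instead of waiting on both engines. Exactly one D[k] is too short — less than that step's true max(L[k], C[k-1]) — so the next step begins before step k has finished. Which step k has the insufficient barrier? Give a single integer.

step 0: need L[0]=2 = 2; D[0]=2 ok
step 1: need max(L[1]=6,C[0]=5) = 6; D[1]=6 ok
step 2: need max(L[2]=9,C[1]=8) = 9; D[2]=9 ok
step 3: need max(L[3]=2,C[2]=8) = 8; D[3]=8 ok
step 4: need max(L[4]=6,C[3]=9) = 9; D[4]=9 ok
step 5: need max(L[5]=9,C[4]=8) = 9; D[5]=9 ok
step 6: need max(L[6]=9,C[5]=7) = 9; D[6]=9 ok
step 7: need max(L[7]=3,C[6]=9) = 9; D[7]=5 SHORT
step 8: need max(L[8]=9,C[7]=2) = 9; D[8]=9 ok
step 9: need C[8]=7 = 7; D[9]=7 ok

hazard at step 7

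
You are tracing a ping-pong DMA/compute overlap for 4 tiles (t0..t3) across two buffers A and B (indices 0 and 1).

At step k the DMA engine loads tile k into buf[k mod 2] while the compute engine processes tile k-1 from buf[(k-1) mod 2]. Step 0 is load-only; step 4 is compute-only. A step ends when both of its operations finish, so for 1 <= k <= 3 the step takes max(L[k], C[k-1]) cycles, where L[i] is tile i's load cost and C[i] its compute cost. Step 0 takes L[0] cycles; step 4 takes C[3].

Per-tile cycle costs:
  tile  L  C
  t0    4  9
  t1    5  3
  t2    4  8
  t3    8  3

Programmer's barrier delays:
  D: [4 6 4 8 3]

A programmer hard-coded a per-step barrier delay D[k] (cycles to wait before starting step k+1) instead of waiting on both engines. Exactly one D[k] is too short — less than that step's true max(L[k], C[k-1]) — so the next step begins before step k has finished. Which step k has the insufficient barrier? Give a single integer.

[0] required=L[0]=4=4 vs D=4 ok
[1] required=max(L[1]=5,C[0]=9)=9 vs D=6 SHORT
[2] required=max(L[2]=4,C[1]=3)=4 vs D=4 ok
[3] required=max(L[3]=8,C[2]=8)=8 vs D=8 ok
[4] required=C[3]=3=3 vs D=3 ok

hazard at step 1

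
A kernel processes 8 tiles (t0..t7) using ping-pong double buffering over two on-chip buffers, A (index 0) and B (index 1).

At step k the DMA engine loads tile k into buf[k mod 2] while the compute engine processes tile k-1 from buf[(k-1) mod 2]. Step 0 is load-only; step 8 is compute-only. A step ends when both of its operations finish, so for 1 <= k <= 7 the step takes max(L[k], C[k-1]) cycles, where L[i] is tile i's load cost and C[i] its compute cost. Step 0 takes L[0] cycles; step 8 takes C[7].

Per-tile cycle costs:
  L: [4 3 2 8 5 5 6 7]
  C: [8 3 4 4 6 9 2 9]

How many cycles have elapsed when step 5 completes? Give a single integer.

end_cycle[5] = 34

step 0: L[0]=4 → dur=4, Σ=4 | A=load:t0 B=idle [load-only]
step 1: L[1]=3 C[0]=8 → dur=8, Σ=12 | A=compute:t0 B=load:t1 [compute-bound]
step 2: L[2]=2 C[1]=3 → dur=3, Σ=15 | A=load:t2 B=compute:t1 [compute-bound]
step 3: L[3]=8 C[2]=4 → dur=8, Σ=23 | A=compute:t2 B=load:t3 [load-bound]
step 4: L[4]=5 C[3]=4 → dur=5, Σ=28 | A=load:t4 B=compute:t3 [load-bound]
step 5: L[5]=5 C[4]=6 → dur=6, Σ=34 | A=compute:t4 B=load:t5 [compute-bound]
step 6: L[6]=6 C[5]=9 → dur=9, Σ=43 | A=load:t6 B=compute:t5 [compute-bound]
step 7: L[7]=7 C[6]=2 → dur=7, Σ=50 | A=compute:t6 B=load:t7 [load-bound]
step 8: C[7]=9 → dur=9, Σ=59 | A=idle B=compute:t7 [compute-only]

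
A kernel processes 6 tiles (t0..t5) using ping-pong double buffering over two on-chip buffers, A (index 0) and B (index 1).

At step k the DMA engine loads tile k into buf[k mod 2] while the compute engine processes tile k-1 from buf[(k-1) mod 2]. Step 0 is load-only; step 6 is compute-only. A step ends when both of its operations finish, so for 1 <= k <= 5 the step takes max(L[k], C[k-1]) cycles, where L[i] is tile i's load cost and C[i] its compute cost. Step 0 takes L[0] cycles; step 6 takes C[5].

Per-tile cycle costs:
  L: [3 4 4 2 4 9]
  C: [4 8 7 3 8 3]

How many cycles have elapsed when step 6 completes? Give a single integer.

end_cycle[6] = 38

[0] DMA t0→A (3c) ∥ CU idle ⇒ 3c, clock 3
[1] DMA t1→B (4c) ∥ CU A:t0 (4c) ⇒ 4c, clock 7
[2] DMA t2→A (4c) ∥ CU B:t1 (8c) ⇒ 8c, clock 15
[3] DMA t3→B (2c) ∥ CU A:t2 (7c) ⇒ 7c, clock 22
[4] DMA t4→A (4c) ∥ CU B:t3 (3c) ⇒ 4c, clock 26
[5] DMA t5→B (9c) ∥ CU A:t4 (8c) ⇒ 9c, clock 35
[6] DMA idle ∥ CU B:t5 (3c) ⇒ 3c, clock 38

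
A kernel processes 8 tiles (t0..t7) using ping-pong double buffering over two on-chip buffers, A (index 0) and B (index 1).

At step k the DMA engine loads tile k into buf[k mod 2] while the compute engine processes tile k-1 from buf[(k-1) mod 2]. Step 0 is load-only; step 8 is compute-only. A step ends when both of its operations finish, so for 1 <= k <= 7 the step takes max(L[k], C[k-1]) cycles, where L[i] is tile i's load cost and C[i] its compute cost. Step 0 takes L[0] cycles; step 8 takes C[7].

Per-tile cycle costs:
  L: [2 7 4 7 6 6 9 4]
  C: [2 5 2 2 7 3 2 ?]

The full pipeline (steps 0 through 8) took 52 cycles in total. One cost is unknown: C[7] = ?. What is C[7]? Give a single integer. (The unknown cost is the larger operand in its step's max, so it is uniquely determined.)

C[7] = 5

step 0 | dur = L[0]=2 = 2
step 1 | dur = max(L[1]=7, C[0]=2) = 7
step 2 | dur = max(L[2]=4, C[1]=5) = 5
step 3 | dur = max(L[3]=7, C[2]=2) = 7
step 4 | dur = max(L[4]=6, C[3]=2) = 6
step 5 | dur = max(L[5]=6, C[4]=7) = 7
step 6 | dur = max(L[6]=9, C[5]=3) = 9
step 7 | dur = max(L[7]=4, C[6]=2) = 4
step 8 | dur = C[7]=? = C[7]  (unknown; binding)
sum of known step durations = 47
dur[8] = total - known = 52 - 47 = 5
C[7] is the binding max in step 8, so C[7] = dur[8] = 5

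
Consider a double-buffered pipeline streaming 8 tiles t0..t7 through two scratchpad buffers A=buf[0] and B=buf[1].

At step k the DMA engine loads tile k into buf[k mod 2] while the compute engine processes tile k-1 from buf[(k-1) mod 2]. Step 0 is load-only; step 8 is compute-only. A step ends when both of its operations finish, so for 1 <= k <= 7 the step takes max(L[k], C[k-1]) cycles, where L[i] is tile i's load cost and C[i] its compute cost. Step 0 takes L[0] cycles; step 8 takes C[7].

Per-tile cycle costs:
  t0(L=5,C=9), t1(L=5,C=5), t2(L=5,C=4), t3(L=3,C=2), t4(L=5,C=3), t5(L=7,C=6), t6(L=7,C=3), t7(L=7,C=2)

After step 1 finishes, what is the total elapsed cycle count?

  0. 5=5c; end=5; A:t0 B:-
  1. max(5,9)=9c; end=14; A:t0 B:t1
  2. max(5,5)=5c; end=19; A:t2 B:t1
  3. max(3,4)=4c; end=23; A:t2 B:t3
  4. max(5,2)=5c; end=28; A:t4 B:t3
  5. max(7,3)=7c; end=35; A:t4 B:t5
  6. max(7,6)=7c; end=42; A:t6 B:t5
  7. max(7,3)=7c; end=49; A:t6 B:t7
  8. 2=2c; end=51; A:t6 B:t7

end_cycle[1] = 14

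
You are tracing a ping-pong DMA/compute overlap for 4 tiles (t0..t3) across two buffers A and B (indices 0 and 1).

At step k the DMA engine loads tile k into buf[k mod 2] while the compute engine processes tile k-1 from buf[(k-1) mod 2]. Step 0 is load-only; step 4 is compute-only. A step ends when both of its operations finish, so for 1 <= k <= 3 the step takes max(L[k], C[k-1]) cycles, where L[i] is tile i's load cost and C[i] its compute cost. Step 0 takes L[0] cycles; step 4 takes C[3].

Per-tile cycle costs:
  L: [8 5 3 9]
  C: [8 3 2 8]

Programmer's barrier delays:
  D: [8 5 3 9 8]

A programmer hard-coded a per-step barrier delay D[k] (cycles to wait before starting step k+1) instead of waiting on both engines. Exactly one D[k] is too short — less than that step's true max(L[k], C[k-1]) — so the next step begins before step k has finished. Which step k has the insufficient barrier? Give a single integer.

hazard at step 1

step 0: need L[0]=8 = 8; D[0]=8 ok
step 1: need max(L[1]=5,C[0]=8) = 8; D[1]=5 SHORT
step 2: need max(L[2]=3,C[1]=3) = 3; D[2]=3 ok
step 3: need max(L[3]=9,C[2]=2) = 9; D[3]=9 ok
step 4: need C[3]=8 = 8; D[4]=8 ok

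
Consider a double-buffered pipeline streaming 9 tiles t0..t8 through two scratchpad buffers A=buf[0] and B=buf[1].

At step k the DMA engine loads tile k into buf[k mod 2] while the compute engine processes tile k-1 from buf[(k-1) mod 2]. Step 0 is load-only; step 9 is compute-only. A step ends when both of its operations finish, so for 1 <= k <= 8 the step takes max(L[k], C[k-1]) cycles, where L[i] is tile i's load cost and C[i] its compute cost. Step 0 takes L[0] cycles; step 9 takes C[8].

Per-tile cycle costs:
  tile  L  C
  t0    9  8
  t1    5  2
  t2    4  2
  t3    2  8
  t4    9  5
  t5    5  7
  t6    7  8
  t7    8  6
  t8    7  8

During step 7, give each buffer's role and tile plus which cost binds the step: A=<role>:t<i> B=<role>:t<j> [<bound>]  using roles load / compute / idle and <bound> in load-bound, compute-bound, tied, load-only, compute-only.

step 7: A=compute:t6 B=load:t7 [tied]

  0. 9=9c; end=9; A:t0 B:-
  1. max(5,8)=8c; end=17; A:t0 B:t1
  2. max(4,2)=4c; end=21; A:t2 B:t1
  3. max(2,2)=2c; end=23; A:t2 B:t3
  4. max(9,8)=9c; end=32; A:t4 B:t3
  5. max(5,5)=5c; end=37; A:t4 B:t5
  6. max(7,7)=7c; end=44; A:t6 B:t5
  7. max(8,8)=8c; end=52; A:t6 B:t7
  8. max(7,6)=7c; end=59; A:t8 B:t7
  9. 8=8c; end=67; A:t8 B:t7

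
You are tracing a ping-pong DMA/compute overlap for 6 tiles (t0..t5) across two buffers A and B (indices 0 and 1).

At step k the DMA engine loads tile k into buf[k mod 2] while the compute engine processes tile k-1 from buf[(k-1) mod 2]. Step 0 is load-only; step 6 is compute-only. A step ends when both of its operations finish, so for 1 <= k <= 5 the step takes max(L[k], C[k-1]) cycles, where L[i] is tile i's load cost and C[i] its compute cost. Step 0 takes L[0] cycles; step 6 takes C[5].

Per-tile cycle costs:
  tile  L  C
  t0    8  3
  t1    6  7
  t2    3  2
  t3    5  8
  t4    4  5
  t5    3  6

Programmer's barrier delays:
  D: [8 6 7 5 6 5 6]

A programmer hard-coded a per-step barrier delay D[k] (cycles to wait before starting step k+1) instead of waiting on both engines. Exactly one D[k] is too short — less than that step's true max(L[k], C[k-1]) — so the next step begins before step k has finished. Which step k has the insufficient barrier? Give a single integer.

hazard at step 4

[0] required=L[0]=8=8 vs D=8 ok
[1] required=max(L[1]=6,C[0]=3)=6 vs D=6 ok
[2] required=max(L[2]=3,C[1]=7)=7 vs D=7 ok
[3] required=max(L[3]=5,C[2]=2)=5 vs D=5 ok
[4] required=max(L[4]=4,C[3]=8)=8 vs D=6 SHORT
[5] required=max(L[5]=3,C[4]=5)=5 vs D=5 ok
[6] required=C[5]=6=6 vs D=6 ok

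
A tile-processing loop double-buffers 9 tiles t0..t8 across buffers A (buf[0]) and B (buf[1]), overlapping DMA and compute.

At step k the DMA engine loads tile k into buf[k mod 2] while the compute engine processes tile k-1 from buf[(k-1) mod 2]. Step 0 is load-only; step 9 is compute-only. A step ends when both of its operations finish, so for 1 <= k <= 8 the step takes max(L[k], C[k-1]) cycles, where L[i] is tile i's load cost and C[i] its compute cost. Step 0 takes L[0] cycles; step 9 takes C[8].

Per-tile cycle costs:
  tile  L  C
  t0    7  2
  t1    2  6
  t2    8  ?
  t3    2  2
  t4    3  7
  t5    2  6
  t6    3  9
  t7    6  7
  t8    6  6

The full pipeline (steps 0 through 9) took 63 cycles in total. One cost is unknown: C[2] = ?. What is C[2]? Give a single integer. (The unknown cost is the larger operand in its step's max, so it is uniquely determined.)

C[2] = 8

step 0: dur = L[0]=7 = 7
step 1: dur = max(L[1]=2, C[0]=2) = 2
step 2: dur = max(L[2]=8, C[1]=6) = 8
step 3: dur = max(L[3]=2, C[2]=?) = C[2]  (unknown; binding)
step 4: dur = max(L[4]=3, C[3]=2) = 3
step 5: dur = max(L[5]=2, C[4]=7) = 7
step 6: dur = max(L[6]=3, C[5]=6) = 6
step 7: dur = max(L[7]=6, C[6]=9) = 9
step 8: dur = max(L[8]=6, C[7]=7) = 7
step 9: dur = C[8]=6 = 6
sum of known step durations = 55
dur[3] = total - known = 63 - 55 = 8
C[2] is the binding max in step 3, so C[2] = dur[3] = 8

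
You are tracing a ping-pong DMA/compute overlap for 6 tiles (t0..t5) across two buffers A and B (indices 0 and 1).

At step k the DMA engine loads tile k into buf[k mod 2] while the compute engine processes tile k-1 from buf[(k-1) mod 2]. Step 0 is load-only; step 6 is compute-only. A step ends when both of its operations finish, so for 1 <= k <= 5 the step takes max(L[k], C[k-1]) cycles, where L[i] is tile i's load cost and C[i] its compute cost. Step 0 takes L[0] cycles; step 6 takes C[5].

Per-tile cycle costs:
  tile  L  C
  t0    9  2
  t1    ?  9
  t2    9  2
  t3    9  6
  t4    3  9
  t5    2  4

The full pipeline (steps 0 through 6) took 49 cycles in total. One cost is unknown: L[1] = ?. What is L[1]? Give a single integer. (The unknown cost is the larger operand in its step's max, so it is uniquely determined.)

step 0 → dur = L[0]=9 = 9
step 1 → dur = max(L[1]=?, C[0]=2) = L[1]  (unknown; binding)
step 2 → dur = max(L[2]=9, C[1]=9) = 9
step 3 → dur = max(L[3]=9, C[2]=2) = 9
step 4 → dur = max(L[4]=3, C[3]=6) = 6
step 5 → dur = max(L[5]=2, C[4]=9) = 9
step 6 → dur = C[5]=4 = 4
sum of known step durations = 46
dur[1] = total - known = 49 - 46 = 3
L[1] is the binding max in step 1, so L[1] = dur[1] = 3

L[1] = 3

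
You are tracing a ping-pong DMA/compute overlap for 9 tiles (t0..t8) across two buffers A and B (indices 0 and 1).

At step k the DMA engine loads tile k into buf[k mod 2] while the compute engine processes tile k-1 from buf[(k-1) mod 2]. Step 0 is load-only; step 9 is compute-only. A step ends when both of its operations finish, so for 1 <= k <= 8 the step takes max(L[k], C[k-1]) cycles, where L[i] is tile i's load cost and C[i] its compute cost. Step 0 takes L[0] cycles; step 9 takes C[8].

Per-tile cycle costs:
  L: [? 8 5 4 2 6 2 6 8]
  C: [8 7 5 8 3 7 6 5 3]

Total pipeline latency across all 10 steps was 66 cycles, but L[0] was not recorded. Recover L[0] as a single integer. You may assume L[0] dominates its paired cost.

step 0: dur = L[0]=? = L[0]  (unknown; binding)
step 1: dur = max(L[1]=8, C[0]=8) = 8
step 2: dur = max(L[2]=5, C[1]=7) = 7
step 3: dur = max(L[3]=4, C[2]=5) = 5
step 4: dur = max(L[4]=2, C[3]=8) = 8
step 5: dur = max(L[5]=6, C[4]=3) = 6
step 6: dur = max(L[6]=2, C[5]=7) = 7
step 7: dur = max(L[7]=6, C[6]=6) = 6
step 8: dur = max(L[8]=8, C[7]=5) = 8
step 9: dur = C[8]=3 = 3
sum of known step durations = 58
dur[0] = total - known = 66 - 58 = 8
L[0] is the binding max in step 0, so L[0] = dur[0] = 8

L[0] = 8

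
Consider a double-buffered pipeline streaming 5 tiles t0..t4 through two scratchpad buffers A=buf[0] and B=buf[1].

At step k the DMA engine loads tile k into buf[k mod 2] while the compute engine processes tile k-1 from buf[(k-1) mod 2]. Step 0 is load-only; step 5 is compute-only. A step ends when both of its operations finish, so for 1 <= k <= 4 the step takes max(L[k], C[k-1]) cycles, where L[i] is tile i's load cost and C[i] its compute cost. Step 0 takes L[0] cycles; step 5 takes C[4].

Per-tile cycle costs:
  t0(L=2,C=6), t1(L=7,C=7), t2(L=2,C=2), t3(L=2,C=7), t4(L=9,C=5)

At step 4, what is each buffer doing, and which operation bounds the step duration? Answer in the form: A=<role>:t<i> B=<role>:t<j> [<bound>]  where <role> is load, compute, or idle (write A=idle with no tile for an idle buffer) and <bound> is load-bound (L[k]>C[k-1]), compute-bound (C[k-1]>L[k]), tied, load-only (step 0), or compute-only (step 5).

step 4: A=load:t4 B=compute:t3 [load-bound]

[0] DMA t0→A (2c) ∥ CU idle ⇒ 2c, clock 2
[1] DMA t1→B (7c) ∥ CU A:t0 (6c) ⇒ 7c, clock 9
[2] DMA t2→A (2c) ∥ CU B:t1 (7c) ⇒ 7c, clock 16
[3] DMA t3→B (2c) ∥ CU A:t2 (2c) ⇒ 2c, clock 18
[4] DMA t4→A (9c) ∥ CU B:t3 (7c) ⇒ 9c, clock 27
[5] DMA idle ∥ CU A:t4 (5c) ⇒ 5c, clock 32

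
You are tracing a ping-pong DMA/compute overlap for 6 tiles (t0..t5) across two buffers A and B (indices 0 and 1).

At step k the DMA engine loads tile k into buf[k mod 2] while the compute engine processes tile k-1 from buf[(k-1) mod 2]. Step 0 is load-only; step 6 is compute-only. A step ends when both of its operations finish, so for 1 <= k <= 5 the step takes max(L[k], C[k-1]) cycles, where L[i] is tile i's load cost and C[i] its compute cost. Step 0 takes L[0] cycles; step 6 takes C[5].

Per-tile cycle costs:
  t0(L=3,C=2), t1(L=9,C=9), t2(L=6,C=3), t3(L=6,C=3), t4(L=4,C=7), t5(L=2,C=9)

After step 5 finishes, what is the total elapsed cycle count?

k=0 load=t0/3c comp=- wait=3 total=3
k=1 load=t1/9c comp=t0/2c wait=9 total=12
k=2 load=t2/6c comp=t1/9c wait=9 total=21
k=3 load=t3/6c comp=t2/3c wait=6 total=27
k=4 load=t4/4c comp=t3/3c wait=4 total=31
k=5 load=t5/2c comp=t4/7c wait=7 total=38
k=6 load=- comp=t5/9c wait=9 total=47

end_cycle[5] = 38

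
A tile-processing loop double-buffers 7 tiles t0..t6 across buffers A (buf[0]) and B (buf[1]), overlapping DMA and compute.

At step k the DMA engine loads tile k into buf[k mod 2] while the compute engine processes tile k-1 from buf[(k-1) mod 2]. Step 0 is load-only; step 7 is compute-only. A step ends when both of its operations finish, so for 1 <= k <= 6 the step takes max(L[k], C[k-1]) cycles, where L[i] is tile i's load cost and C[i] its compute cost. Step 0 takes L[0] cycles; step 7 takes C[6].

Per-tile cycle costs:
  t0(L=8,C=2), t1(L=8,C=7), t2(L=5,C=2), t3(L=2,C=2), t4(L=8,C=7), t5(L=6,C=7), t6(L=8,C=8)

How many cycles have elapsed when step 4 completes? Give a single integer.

step 0: L[0]=8 → dur=8, Σ=8 | A=load:t0 B=idle [load-only]
step 1: L[1]=8 C[0]=2 → dur=8, Σ=16 | A=compute:t0 B=load:t1 [load-bound]
step 2: L[2]=5 C[1]=7 → dur=7, Σ=23 | A=load:t2 B=compute:t1 [compute-bound]
step 3: L[3]=2 C[2]=2 → dur=2, Σ=25 | A=compute:t2 B=load:t3 [tied]
step 4: L[4]=8 C[3]=2 → dur=8, Σ=33 | A=load:t4 B=compute:t3 [load-bound]
step 5: L[5]=6 C[4]=7 → dur=7, Σ=40 | A=compute:t4 B=load:t5 [compute-bound]
step 6: L[6]=8 C[5]=7 → dur=8, Σ=48 | A=load:t6 B=compute:t5 [load-bound]
step 7: C[6]=8 → dur=8, Σ=56 | A=compute:t6 B=idle [compute-only]

end_cycle[4] = 33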